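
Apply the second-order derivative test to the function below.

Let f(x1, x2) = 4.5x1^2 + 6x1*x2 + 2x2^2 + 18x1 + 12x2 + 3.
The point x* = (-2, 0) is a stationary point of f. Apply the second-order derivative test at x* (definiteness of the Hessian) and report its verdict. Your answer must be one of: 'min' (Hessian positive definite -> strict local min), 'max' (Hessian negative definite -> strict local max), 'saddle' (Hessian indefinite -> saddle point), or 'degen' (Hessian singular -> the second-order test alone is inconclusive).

Compute the Hessian H = grad^2 f:
  H = [[9, 6], [6, 4]]
Verify stationarity: grad f(x*) = H x* + g = (0, 0).
Eigenvalues of H: 0, 13.
H has a zero eigenvalue (singular; positive semidefinite but not definite), so H is neither positive definite, negative definite, nor indefinite. The second-order test alone is inconclusive -> degen.
(Indeed, f is constant along the null direction of H through x*, so x* is not a strict local extremum.)

degen


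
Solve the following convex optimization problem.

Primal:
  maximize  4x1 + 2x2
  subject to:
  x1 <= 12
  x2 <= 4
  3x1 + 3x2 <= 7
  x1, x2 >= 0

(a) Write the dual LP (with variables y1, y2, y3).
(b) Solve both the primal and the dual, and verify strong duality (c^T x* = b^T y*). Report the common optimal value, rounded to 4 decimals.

The standard primal-dual pair for 'max c^T x s.t. A x <= b, x >= 0' is:
  Dual:  min b^T y  s.t.  A^T y >= c,  y >= 0.

So the dual LP is:
  minimize  12y1 + 4y2 + 7y3
  subject to:
    y1 + 3y3 >= 4
    y2 + 3y3 >= 2
    y1, y2, y3 >= 0

Solving the primal: x* = (2.3333, 0).
  primal value c^T x* = 9.3333.
Solving the dual: y* = (0, 0, 1.3333).
  dual value b^T y* = 9.3333.
Strong duality: c^T x* = b^T y*. Confirmed.

9.3333


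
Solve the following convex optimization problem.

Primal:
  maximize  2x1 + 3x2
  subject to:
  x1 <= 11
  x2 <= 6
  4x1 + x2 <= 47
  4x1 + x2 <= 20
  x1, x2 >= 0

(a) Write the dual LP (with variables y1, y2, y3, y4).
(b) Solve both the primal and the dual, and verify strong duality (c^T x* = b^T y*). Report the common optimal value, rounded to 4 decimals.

The standard primal-dual pair for 'max c^T x s.t. A x <= b, x >= 0' is:
  Dual:  min b^T y  s.t.  A^T y >= c,  y >= 0.

So the dual LP is:
  minimize  11y1 + 6y2 + 47y3 + 20y4
  subject to:
    y1 + 4y3 + 4y4 >= 2
    y2 + y3 + y4 >= 3
    y1, y2, y3, y4 >= 0

Solving the primal: x* = (3.5, 6).
  primal value c^T x* = 25.
Solving the dual: y* = (0, 2.5, 0, 0.5).
  dual value b^T y* = 25.
Strong duality: c^T x* = b^T y*. Confirmed.

25


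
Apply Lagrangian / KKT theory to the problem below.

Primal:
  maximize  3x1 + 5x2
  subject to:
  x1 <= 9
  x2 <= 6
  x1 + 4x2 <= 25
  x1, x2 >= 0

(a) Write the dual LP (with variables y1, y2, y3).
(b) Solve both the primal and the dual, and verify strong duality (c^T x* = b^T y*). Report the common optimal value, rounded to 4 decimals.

The standard primal-dual pair for 'max c^T x s.t. A x <= b, x >= 0' is:
  Dual:  min b^T y  s.t.  A^T y >= c,  y >= 0.

So the dual LP is:
  minimize  9y1 + 6y2 + 25y3
  subject to:
    y1 + y3 >= 3
    y2 + 4y3 >= 5
    y1, y2, y3 >= 0

Solving the primal: x* = (9, 4).
  primal value c^T x* = 47.
Solving the dual: y* = (1.75, 0, 1.25).
  dual value b^T y* = 47.
Strong duality: c^T x* = b^T y*. Confirmed.

47


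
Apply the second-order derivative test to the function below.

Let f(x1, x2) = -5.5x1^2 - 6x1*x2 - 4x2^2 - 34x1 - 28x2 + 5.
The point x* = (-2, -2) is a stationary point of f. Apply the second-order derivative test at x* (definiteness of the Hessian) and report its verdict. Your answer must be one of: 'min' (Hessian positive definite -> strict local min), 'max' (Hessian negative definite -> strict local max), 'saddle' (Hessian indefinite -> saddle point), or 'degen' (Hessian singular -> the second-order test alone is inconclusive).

Compute the Hessian H = grad^2 f:
  H = [[-11, -6], [-6, -8]]
Verify stationarity: grad f(x*) = H x* + g = (0, 0).
Eigenvalues of H: -15.6847, -3.3153.
Both eigenvalues < 0, so H is negative definite -> x* is a strict local max.

max


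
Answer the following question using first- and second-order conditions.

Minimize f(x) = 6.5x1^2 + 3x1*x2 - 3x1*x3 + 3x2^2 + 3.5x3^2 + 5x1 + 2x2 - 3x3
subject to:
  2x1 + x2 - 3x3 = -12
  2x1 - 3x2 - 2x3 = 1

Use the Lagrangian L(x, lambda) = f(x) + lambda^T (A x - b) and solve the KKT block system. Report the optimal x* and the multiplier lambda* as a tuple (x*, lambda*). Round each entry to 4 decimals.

Form the Lagrangian:
  L(x, lambda) = (1/2) x^T Q x + c^T x + lambda^T (A x - b)
Stationarity (grad_x L = 0): Q x + c + A^T lambda = 0.
Primal feasibility: A x = b.

This gives the KKT block system:
  [ Q   A^T ] [ x     ]   [-c ]
  [ A    0  ] [ lambda ] = [ b ]

Solving the linear system:
  x*      = (0.0152, -2.4518, 3.1928)
  lambda* = (7.5676, -1.6992)
  f(x*)   = 39.0522

x* = (0.0152, -2.4518, 3.1928), lambda* = (7.5676, -1.6992)


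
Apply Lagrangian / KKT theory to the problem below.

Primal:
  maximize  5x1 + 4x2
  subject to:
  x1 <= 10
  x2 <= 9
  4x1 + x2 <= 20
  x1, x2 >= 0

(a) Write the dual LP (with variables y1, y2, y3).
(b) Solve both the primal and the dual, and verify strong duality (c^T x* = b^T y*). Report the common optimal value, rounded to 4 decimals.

The standard primal-dual pair for 'max c^T x s.t. A x <= b, x >= 0' is:
  Dual:  min b^T y  s.t.  A^T y >= c,  y >= 0.

So the dual LP is:
  minimize  10y1 + 9y2 + 20y3
  subject to:
    y1 + 4y3 >= 5
    y2 + y3 >= 4
    y1, y2, y3 >= 0

Solving the primal: x* = (2.75, 9).
  primal value c^T x* = 49.75.
Solving the dual: y* = (0, 2.75, 1.25).
  dual value b^T y* = 49.75.
Strong duality: c^T x* = b^T y*. Confirmed.

49.75


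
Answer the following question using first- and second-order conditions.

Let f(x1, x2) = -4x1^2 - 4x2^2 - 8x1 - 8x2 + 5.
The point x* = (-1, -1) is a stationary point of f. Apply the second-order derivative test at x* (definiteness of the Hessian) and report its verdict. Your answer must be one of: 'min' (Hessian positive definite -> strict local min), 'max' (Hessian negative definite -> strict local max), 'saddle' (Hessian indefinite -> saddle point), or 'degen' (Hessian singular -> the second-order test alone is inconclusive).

Compute the Hessian H = grad^2 f:
  H = [[-8, 0], [0, -8]]
Verify stationarity: grad f(x*) = H x* + g = (0, 0).
Eigenvalues of H: -8, -8.
Both eigenvalues < 0, so H is negative definite -> x* is a strict local max.

max


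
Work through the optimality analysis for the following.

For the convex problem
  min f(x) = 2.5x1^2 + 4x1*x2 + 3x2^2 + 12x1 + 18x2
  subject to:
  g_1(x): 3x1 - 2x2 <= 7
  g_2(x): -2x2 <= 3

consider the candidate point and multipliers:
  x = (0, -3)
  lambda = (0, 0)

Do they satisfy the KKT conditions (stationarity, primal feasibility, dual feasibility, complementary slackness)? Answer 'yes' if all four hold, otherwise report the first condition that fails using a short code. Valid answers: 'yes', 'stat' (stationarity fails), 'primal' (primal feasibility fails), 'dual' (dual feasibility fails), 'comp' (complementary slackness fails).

Gradient of f: grad f(x) = Q x + c = (0, 0)
Constraint values g_i(x) = a_i^T x - b_i:
  g_1((0, -3)) = -1
  g_2((0, -3)) = 3
Stationarity residual: grad f(x) + sum_i lambda_i a_i = (0, 0)
  -> stationarity OK
Primal feasibility (all g_i <= 0): FAILS
Dual feasibility (all lambda_i >= 0): OK
Complementary slackness (lambda_i * g_i(x) = 0 for all i): OK

Verdict: the first failing condition is primal_feasibility -> primal.

primal


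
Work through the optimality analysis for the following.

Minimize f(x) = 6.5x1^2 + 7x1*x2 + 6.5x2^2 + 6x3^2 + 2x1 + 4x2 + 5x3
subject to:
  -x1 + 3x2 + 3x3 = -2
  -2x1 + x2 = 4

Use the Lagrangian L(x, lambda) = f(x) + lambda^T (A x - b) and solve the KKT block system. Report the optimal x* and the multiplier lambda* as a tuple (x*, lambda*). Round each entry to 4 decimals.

Form the Lagrangian:
  L(x, lambda) = (1/2) x^T Q x + c^T x + lambda^T (A x - b)
Stationarity (grad_x L = 0): Q x + c + A^T lambda = 0.
Primal feasibility: A x = b.

This gives the KKT block system:
  [ Q   A^T ] [ x     ]   [-c ]
  [ A    0  ] [ lambda ] = [ b ]

Solving the linear system:
  x*      = (-1.7968, 0.4063, -1.6719)
  lambda* = (5.0211, -11.7678)
  f(x*)   = 23.3927

x* = (-1.7968, 0.4063, -1.6719), lambda* = (5.0211, -11.7678)


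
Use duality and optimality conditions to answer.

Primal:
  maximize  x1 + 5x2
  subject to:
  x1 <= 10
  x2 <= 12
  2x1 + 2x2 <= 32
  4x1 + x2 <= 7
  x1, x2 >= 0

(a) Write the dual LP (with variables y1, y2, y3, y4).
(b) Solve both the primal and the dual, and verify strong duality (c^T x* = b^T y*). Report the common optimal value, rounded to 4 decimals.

The standard primal-dual pair for 'max c^T x s.t. A x <= b, x >= 0' is:
  Dual:  min b^T y  s.t.  A^T y >= c,  y >= 0.

So the dual LP is:
  minimize  10y1 + 12y2 + 32y3 + 7y4
  subject to:
    y1 + 2y3 + 4y4 >= 1
    y2 + 2y3 + y4 >= 5
    y1, y2, y3, y4 >= 0

Solving the primal: x* = (0, 7).
  primal value c^T x* = 35.
Solving the dual: y* = (0, 0, 0, 5).
  dual value b^T y* = 35.
Strong duality: c^T x* = b^T y*. Confirmed.

35


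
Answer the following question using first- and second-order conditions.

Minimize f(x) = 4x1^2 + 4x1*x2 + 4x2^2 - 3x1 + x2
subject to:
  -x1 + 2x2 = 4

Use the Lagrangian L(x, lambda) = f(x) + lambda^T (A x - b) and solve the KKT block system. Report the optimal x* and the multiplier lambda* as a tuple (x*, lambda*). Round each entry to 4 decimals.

Form the Lagrangian:
  L(x, lambda) = (1/2) x^T Q x + c^T x + lambda^T (A x - b)
Stationarity (grad_x L = 0): Q x + c + A^T lambda = 0.
Primal feasibility: A x = b.

This gives the KKT block system:
  [ Q   A^T ] [ x     ]   [-c ]
  [ A    0  ] [ lambda ] = [ b ]

Solving the linear system:
  x*      = (-0.9643, 1.5179)
  lambda* = (-4.6429)
  f(x*)   = 11.4911

x* = (-0.9643, 1.5179), lambda* = (-4.6429)


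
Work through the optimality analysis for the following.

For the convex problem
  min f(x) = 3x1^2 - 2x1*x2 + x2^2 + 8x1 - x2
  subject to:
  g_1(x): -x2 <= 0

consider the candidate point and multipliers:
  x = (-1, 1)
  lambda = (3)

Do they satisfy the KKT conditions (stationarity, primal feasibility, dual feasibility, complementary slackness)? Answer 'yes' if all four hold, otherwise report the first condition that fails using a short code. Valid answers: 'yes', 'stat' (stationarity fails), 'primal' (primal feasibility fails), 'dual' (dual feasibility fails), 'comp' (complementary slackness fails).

Gradient of f: grad f(x) = Q x + c = (0, 3)
Constraint values g_i(x) = a_i^T x - b_i:
  g_1((-1, 1)) = -1
Stationarity residual: grad f(x) + sum_i lambda_i a_i = (0, 0)
  -> stationarity OK
Primal feasibility (all g_i <= 0): OK
Dual feasibility (all lambda_i >= 0): OK
Complementary slackness (lambda_i * g_i(x) = 0 for all i): FAILS

Verdict: the first failing condition is complementary_slackness -> comp.

comp


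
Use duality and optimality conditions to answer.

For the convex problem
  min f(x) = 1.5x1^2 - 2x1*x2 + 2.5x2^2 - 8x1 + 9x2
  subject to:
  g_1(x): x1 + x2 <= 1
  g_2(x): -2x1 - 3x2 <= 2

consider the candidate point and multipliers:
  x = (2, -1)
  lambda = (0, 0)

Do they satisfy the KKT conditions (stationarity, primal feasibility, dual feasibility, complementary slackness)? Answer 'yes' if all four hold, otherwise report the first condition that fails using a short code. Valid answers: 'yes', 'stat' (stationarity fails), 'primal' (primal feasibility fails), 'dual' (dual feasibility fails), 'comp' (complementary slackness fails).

Gradient of f: grad f(x) = Q x + c = (0, 0)
Constraint values g_i(x) = a_i^T x - b_i:
  g_1((2, -1)) = 0
  g_2((2, -1)) = -3
Stationarity residual: grad f(x) + sum_i lambda_i a_i = (0, 0)
  -> stationarity OK
Primal feasibility (all g_i <= 0): OK
Dual feasibility (all lambda_i >= 0): OK
Complementary slackness (lambda_i * g_i(x) = 0 for all i): OK

Verdict: yes, KKT holds.

yes


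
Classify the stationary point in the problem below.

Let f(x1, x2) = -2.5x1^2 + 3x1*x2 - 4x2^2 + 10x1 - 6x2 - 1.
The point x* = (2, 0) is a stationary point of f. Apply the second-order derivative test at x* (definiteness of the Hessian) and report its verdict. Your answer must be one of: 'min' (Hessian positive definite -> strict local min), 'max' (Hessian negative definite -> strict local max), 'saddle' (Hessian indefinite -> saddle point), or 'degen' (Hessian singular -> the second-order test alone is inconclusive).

Compute the Hessian H = grad^2 f:
  H = [[-5, 3], [3, -8]]
Verify stationarity: grad f(x*) = H x* + g = (0, 0).
Eigenvalues of H: -9.8541, -3.1459.
Both eigenvalues < 0, so H is negative definite -> x* is a strict local max.

max


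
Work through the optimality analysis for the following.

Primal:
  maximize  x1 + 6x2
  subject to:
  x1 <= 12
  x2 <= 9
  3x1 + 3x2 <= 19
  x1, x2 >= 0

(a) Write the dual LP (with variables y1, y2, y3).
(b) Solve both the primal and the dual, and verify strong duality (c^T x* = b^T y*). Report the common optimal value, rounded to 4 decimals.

The standard primal-dual pair for 'max c^T x s.t. A x <= b, x >= 0' is:
  Dual:  min b^T y  s.t.  A^T y >= c,  y >= 0.

So the dual LP is:
  minimize  12y1 + 9y2 + 19y3
  subject to:
    y1 + 3y3 >= 1
    y2 + 3y3 >= 6
    y1, y2, y3 >= 0

Solving the primal: x* = (0, 6.3333).
  primal value c^T x* = 38.
Solving the dual: y* = (0, 0, 2).
  dual value b^T y* = 38.
Strong duality: c^T x* = b^T y*. Confirmed.

38


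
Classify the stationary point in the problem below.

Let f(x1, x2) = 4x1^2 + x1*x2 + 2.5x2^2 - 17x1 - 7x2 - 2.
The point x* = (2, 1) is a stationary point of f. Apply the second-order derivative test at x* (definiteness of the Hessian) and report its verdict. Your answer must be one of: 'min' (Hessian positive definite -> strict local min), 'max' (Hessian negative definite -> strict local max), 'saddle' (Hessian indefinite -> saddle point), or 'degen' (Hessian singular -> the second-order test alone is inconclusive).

Compute the Hessian H = grad^2 f:
  H = [[8, 1], [1, 5]]
Verify stationarity: grad f(x*) = H x* + g = (0, 0).
Eigenvalues of H: 4.6972, 8.3028.
Both eigenvalues > 0, so H is positive definite -> x* is a strict local min.

min


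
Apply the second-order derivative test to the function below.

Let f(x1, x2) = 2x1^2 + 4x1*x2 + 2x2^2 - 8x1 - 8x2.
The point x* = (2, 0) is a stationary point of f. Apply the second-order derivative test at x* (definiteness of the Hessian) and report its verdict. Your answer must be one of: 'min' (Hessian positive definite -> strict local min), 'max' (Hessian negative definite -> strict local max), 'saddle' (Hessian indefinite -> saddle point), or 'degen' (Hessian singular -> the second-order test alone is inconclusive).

Compute the Hessian H = grad^2 f:
  H = [[4, 4], [4, 4]]
Verify stationarity: grad f(x*) = H x* + g = (0, 0).
Eigenvalues of H: 0, 8.
H has a zero eigenvalue (singular; positive semidefinite but not definite), so H is neither positive definite, negative definite, nor indefinite. The second-order test alone is inconclusive -> degen.
(Indeed, f is constant along the null direction of H through x*, so x* is not a strict local extremum.)

degen


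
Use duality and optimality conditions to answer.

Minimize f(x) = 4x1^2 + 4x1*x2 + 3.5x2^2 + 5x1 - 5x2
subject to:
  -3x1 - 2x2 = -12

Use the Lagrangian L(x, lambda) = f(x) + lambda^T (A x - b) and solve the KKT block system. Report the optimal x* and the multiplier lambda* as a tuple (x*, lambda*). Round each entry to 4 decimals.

Form the Lagrangian:
  L(x, lambda) = (1/2) x^T Q x + c^T x + lambda^T (A x - b)
Stationarity (grad_x L = 0): Q x + c + A^T lambda = 0.
Primal feasibility: A x = b.

This gives the KKT block system:
  [ Q   A^T ] [ x     ]   [-c ]
  [ A    0  ] [ lambda ] = [ b ]

Solving the linear system:
  x*      = (2.2553, 2.617)
  lambda* = (11.1702)
  f(x*)   = 66.117

x* = (2.2553, 2.617), lambda* = (11.1702)


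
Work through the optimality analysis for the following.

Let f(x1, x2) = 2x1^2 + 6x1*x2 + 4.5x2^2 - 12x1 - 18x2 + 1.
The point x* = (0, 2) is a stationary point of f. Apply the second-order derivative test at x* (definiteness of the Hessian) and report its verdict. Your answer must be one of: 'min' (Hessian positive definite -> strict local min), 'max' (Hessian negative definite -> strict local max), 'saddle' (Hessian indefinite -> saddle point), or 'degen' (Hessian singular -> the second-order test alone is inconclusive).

Compute the Hessian H = grad^2 f:
  H = [[4, 6], [6, 9]]
Verify stationarity: grad f(x*) = H x* + g = (0, 0).
Eigenvalues of H: 0, 13.
H has a zero eigenvalue (singular; positive semidefinite but not definite), so H is neither positive definite, negative definite, nor indefinite. The second-order test alone is inconclusive -> degen.
(Indeed, f is constant along the null direction of H through x*, so x* is not a strict local extremum.)

degen


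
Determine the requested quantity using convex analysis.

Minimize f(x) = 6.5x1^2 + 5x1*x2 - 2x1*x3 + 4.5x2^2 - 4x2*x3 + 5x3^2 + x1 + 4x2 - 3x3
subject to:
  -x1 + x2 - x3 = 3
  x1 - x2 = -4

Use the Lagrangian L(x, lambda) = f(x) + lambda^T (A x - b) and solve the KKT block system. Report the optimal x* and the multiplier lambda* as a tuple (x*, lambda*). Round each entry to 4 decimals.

Form the Lagrangian:
  L(x, lambda) = (1/2) x^T Q x + c^T x + lambda^T (A x - b)
Stationarity (grad_x L = 0): Q x + c + A^T lambda = 0.
Primal feasibility: A x = b.

This gives the KKT block system:
  [ Q   A^T ] [ x     ]   [-c ]
  [ A    0  ] [ lambda ] = [ b ]

Solving the linear system:
  x*      = (-1.7187, 2.2812, 1)
  lambda* = (1.3125, 13.25)
  f(x*)   = 26.7344

x* = (-1.7187, 2.2812, 1), lambda* = (1.3125, 13.25)


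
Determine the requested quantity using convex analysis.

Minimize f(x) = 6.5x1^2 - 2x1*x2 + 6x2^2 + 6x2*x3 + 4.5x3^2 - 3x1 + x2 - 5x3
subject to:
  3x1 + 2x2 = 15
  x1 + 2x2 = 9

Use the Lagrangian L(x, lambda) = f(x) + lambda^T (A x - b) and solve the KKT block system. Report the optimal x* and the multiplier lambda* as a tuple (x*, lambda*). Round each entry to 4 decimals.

Form the Lagrangian:
  L(x, lambda) = (1/2) x^T Q x + c^T x + lambda^T (A x - b)
Stationarity (grad_x L = 0): Q x + c + A^T lambda = 0.
Primal feasibility: A x = b.

This gives the KKT block system:
  [ Q   A^T ] [ x     ]   [-c ]
  [ A    0  ] [ lambda ] = [ b ]

Solving the linear system:
  x*      = (3, 3, -1.4444)
  lambda* = (-9.4167, -1.75)
  f(x*)   = 79.1111

x* = (3, 3, -1.4444), lambda* = (-9.4167, -1.75)


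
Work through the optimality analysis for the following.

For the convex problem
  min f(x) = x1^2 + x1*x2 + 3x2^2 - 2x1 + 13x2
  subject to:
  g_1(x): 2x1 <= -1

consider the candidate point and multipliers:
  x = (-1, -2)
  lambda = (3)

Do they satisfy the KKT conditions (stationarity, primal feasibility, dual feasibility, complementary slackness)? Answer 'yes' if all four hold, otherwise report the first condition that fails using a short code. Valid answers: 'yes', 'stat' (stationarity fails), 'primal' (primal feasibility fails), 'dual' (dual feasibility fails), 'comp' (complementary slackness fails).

Gradient of f: grad f(x) = Q x + c = (-6, 0)
Constraint values g_i(x) = a_i^T x - b_i:
  g_1((-1, -2)) = -1
Stationarity residual: grad f(x) + sum_i lambda_i a_i = (0, 0)
  -> stationarity OK
Primal feasibility (all g_i <= 0): OK
Dual feasibility (all lambda_i >= 0): OK
Complementary slackness (lambda_i * g_i(x) = 0 for all i): FAILS

Verdict: the first failing condition is complementary_slackness -> comp.

comp


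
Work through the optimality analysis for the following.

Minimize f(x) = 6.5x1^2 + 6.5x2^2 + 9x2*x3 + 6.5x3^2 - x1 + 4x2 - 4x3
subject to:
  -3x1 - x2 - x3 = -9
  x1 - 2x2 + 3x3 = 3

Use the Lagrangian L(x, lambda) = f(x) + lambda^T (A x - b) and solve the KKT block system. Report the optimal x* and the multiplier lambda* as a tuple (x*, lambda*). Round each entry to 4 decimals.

Form the Lagrangian:
  L(x, lambda) = (1/2) x^T Q x + c^T x + lambda^T (A x - b)
Stationarity (grad_x L = 0): Q x + c + A^T lambda = 0.
Primal feasibility: A x = b.

This gives the KKT block system:
  [ Q   A^T ] [ x     ]   [-c ]
  [ A    0  ] [ lambda ] = [ b ]

Solving the linear system:
  x*      = (2.6681, 0.531, 0.4647)
  lambda* = (11.7794, 1.6531)
  f(x*)   = 49.3266

x* = (2.6681, 0.531, 0.4647), lambda* = (11.7794, 1.6531)


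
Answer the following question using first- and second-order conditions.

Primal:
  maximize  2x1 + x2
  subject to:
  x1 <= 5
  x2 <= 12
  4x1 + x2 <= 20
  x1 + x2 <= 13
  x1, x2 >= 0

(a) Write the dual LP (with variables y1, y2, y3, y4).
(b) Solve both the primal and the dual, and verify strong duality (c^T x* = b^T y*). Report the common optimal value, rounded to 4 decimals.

The standard primal-dual pair for 'max c^T x s.t. A x <= b, x >= 0' is:
  Dual:  min b^T y  s.t.  A^T y >= c,  y >= 0.

So the dual LP is:
  minimize  5y1 + 12y2 + 20y3 + 13y4
  subject to:
    y1 + 4y3 + y4 >= 2
    y2 + y3 + y4 >= 1
    y1, y2, y3, y4 >= 0

Solving the primal: x* = (2.3333, 10.6667).
  primal value c^T x* = 15.3333.
Solving the dual: y* = (0, 0, 0.3333, 0.6667).
  dual value b^T y* = 15.3333.
Strong duality: c^T x* = b^T y*. Confirmed.

15.3333


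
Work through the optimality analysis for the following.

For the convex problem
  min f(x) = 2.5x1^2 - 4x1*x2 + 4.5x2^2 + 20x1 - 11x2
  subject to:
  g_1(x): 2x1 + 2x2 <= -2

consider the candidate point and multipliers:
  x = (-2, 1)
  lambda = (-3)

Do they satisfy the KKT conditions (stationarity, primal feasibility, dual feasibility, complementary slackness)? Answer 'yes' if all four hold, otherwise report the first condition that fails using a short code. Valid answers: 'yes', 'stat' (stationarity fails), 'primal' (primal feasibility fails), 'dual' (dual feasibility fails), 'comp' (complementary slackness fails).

Gradient of f: grad f(x) = Q x + c = (6, 6)
Constraint values g_i(x) = a_i^T x - b_i:
  g_1((-2, 1)) = 0
Stationarity residual: grad f(x) + sum_i lambda_i a_i = (0, 0)
  -> stationarity OK
Primal feasibility (all g_i <= 0): OK
Dual feasibility (all lambda_i >= 0): FAILS
Complementary slackness (lambda_i * g_i(x) = 0 for all i): OK

Verdict: the first failing condition is dual_feasibility -> dual.

dual


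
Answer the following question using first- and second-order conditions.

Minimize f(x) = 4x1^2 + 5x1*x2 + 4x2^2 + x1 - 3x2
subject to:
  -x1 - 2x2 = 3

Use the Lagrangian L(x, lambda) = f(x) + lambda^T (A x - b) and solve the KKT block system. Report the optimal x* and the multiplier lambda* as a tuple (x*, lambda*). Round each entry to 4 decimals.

Form the Lagrangian:
  L(x, lambda) = (1/2) x^T Q x + c^T x + lambda^T (A x - b)
Stationarity (grad_x L = 0): Q x + c + A^T lambda = 0.
Primal feasibility: A x = b.

This gives the KKT block system:
  [ Q   A^T ] [ x     ]   [-c ]
  [ A    0  ] [ lambda ] = [ b ]

Solving the linear system:
  x*      = (-0.2, -1.4)
  lambda* = (-7.6)
  f(x*)   = 13.4

x* = (-0.2, -1.4), lambda* = (-7.6)


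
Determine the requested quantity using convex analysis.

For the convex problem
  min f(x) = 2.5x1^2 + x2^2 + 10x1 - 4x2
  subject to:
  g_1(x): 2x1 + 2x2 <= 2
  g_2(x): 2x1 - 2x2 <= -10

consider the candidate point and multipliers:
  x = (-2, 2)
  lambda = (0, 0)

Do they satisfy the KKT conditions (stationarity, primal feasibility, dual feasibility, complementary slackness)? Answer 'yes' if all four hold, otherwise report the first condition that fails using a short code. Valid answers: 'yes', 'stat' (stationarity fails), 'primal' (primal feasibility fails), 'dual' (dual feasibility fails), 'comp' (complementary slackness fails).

Gradient of f: grad f(x) = Q x + c = (0, 0)
Constraint values g_i(x) = a_i^T x - b_i:
  g_1((-2, 2)) = -2
  g_2((-2, 2)) = 2
Stationarity residual: grad f(x) + sum_i lambda_i a_i = (0, 0)
  -> stationarity OK
Primal feasibility (all g_i <= 0): FAILS
Dual feasibility (all lambda_i >= 0): OK
Complementary slackness (lambda_i * g_i(x) = 0 for all i): OK

Verdict: the first failing condition is primal_feasibility -> primal.

primal


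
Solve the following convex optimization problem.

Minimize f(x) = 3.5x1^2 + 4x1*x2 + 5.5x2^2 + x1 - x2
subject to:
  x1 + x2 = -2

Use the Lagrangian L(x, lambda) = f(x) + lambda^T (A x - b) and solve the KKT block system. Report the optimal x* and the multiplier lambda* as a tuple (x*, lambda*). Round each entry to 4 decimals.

Form the Lagrangian:
  L(x, lambda) = (1/2) x^T Q x + c^T x + lambda^T (A x - b)
Stationarity (grad_x L = 0): Q x + c + A^T lambda = 0.
Primal feasibility: A x = b.

This gives the KKT block system:
  [ Q   A^T ] [ x     ]   [-c ]
  [ A    0  ] [ lambda ] = [ b ]

Solving the linear system:
  x*      = (-1.6, -0.4)
  lambda* = (11.8)
  f(x*)   = 11.2

x* = (-1.6, -0.4), lambda* = (11.8)


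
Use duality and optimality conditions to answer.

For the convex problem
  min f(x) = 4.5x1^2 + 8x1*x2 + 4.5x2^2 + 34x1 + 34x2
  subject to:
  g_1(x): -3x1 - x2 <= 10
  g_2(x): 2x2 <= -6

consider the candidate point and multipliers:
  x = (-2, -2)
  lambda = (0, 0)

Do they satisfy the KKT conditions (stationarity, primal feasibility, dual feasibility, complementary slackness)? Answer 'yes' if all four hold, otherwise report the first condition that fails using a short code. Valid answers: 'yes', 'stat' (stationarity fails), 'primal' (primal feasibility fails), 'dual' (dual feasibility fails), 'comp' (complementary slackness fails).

Gradient of f: grad f(x) = Q x + c = (0, 0)
Constraint values g_i(x) = a_i^T x - b_i:
  g_1((-2, -2)) = -2
  g_2((-2, -2)) = 2
Stationarity residual: grad f(x) + sum_i lambda_i a_i = (0, 0)
  -> stationarity OK
Primal feasibility (all g_i <= 0): FAILS
Dual feasibility (all lambda_i >= 0): OK
Complementary slackness (lambda_i * g_i(x) = 0 for all i): OK

Verdict: the first failing condition is primal_feasibility -> primal.

primal


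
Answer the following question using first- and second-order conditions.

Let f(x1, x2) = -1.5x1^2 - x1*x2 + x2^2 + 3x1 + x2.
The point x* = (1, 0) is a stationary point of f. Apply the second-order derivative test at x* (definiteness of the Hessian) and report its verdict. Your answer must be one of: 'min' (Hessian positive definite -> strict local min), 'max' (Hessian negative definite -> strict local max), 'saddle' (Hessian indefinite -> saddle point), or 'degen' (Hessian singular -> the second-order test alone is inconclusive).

Compute the Hessian H = grad^2 f:
  H = [[-3, -1], [-1, 2]]
Verify stationarity: grad f(x*) = H x* + g = (0, 0).
Eigenvalues of H: -3.1926, 2.1926.
Eigenvalues have mixed signs, so H is indefinite -> x* is a saddle point.

saddle


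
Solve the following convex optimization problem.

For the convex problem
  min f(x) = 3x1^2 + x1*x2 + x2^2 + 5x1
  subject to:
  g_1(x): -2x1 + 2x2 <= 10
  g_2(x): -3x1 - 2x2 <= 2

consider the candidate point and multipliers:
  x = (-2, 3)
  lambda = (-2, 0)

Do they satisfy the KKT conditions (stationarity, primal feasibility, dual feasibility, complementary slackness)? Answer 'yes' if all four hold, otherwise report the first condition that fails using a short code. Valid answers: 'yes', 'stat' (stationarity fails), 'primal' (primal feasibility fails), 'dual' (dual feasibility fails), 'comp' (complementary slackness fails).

Gradient of f: grad f(x) = Q x + c = (-4, 4)
Constraint values g_i(x) = a_i^T x - b_i:
  g_1((-2, 3)) = 0
  g_2((-2, 3)) = -2
Stationarity residual: grad f(x) + sum_i lambda_i a_i = (0, 0)
  -> stationarity OK
Primal feasibility (all g_i <= 0): OK
Dual feasibility (all lambda_i >= 0): FAILS
Complementary slackness (lambda_i * g_i(x) = 0 for all i): OK

Verdict: the first failing condition is dual_feasibility -> dual.

dual


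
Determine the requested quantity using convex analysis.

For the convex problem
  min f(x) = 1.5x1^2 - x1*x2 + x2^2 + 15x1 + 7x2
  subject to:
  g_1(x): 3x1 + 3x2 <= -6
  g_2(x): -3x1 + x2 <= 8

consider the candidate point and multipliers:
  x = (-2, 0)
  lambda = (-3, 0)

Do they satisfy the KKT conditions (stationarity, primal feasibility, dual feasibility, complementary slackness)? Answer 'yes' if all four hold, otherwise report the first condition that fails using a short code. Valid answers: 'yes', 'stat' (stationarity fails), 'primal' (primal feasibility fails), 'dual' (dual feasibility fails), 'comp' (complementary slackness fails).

Gradient of f: grad f(x) = Q x + c = (9, 9)
Constraint values g_i(x) = a_i^T x - b_i:
  g_1((-2, 0)) = 0
  g_2((-2, 0)) = -2
Stationarity residual: grad f(x) + sum_i lambda_i a_i = (0, 0)
  -> stationarity OK
Primal feasibility (all g_i <= 0): OK
Dual feasibility (all lambda_i >= 0): FAILS
Complementary slackness (lambda_i * g_i(x) = 0 for all i): OK

Verdict: the first failing condition is dual_feasibility -> dual.

dual


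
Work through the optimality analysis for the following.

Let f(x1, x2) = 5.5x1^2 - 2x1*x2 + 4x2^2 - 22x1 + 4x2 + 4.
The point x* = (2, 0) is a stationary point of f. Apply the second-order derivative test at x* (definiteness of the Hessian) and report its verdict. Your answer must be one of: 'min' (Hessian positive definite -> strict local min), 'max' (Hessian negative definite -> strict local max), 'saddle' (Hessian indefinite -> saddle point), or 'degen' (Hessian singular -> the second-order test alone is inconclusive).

Compute the Hessian H = grad^2 f:
  H = [[11, -2], [-2, 8]]
Verify stationarity: grad f(x*) = H x* + g = (0, 0).
Eigenvalues of H: 7, 12.
Both eigenvalues > 0, so H is positive definite -> x* is a strict local min.

min


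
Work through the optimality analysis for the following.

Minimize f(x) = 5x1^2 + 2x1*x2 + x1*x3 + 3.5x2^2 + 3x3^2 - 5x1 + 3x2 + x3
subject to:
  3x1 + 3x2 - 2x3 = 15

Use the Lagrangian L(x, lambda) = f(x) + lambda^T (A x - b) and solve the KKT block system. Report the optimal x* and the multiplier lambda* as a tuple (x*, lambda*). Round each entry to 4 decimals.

Form the Lagrangian:
  L(x, lambda) = (1/2) x^T Q x + c^T x + lambda^T (A x - b)
Stationarity (grad_x L = 0): Q x + c + A^T lambda = 0.
Primal feasibility: A x = b.

This gives the KKT block system:
  [ Q   A^T ] [ x     ]   [-c ]
  [ A    0  ] [ lambda ] = [ b ]

Solving the linear system:
  x*      = (2.117, 1.3176, -2.3481)
  lambda* = (-5.4857)
  f(x*)   = 36.6529

x* = (2.117, 1.3176, -2.3481), lambda* = (-5.4857)


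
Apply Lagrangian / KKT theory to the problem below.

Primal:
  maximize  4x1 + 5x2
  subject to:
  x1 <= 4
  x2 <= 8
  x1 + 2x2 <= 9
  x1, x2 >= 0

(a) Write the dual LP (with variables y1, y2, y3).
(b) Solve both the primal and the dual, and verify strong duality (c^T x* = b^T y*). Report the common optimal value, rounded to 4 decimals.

The standard primal-dual pair for 'max c^T x s.t. A x <= b, x >= 0' is:
  Dual:  min b^T y  s.t.  A^T y >= c,  y >= 0.

So the dual LP is:
  minimize  4y1 + 8y2 + 9y3
  subject to:
    y1 + y3 >= 4
    y2 + 2y3 >= 5
    y1, y2, y3 >= 0

Solving the primal: x* = (4, 2.5).
  primal value c^T x* = 28.5.
Solving the dual: y* = (1.5, 0, 2.5).
  dual value b^T y* = 28.5.
Strong duality: c^T x* = b^T y*. Confirmed.

28.5


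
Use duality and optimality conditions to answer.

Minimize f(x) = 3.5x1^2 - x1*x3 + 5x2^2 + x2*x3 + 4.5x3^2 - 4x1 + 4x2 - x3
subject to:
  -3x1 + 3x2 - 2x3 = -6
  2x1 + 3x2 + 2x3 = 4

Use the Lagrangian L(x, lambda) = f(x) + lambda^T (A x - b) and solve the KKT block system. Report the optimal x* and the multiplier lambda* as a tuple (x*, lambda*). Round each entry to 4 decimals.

Form the Lagrangian:
  L(x, lambda) = (1/2) x^T Q x + c^T x + lambda^T (A x - b)
Stationarity (grad_x L = 0): Q x + c + A^T lambda = 0.
Primal feasibility: A x = b.

This gives the KKT block system:
  [ Q   A^T ] [ x     ]   [-c ]
  [ A    0  ] [ lambda ] = [ b ]

Solving the linear system:
  x*      = (1.3845, -0.1026, 0.7693)
  lambda* = (0.4853, -1.7332)
  f(x*)   = 1.5634

x* = (1.3845, -0.1026, 0.7693), lambda* = (0.4853, -1.7332)


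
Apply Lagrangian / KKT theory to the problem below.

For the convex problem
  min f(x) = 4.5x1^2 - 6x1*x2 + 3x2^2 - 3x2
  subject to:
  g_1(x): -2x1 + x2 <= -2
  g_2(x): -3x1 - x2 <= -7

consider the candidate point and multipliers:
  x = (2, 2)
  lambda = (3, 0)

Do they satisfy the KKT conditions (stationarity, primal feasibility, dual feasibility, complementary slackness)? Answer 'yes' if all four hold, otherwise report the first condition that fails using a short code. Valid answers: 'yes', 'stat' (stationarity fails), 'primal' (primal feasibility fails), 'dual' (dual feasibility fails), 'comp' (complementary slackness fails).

Gradient of f: grad f(x) = Q x + c = (6, -3)
Constraint values g_i(x) = a_i^T x - b_i:
  g_1((2, 2)) = 0
  g_2((2, 2)) = -1
Stationarity residual: grad f(x) + sum_i lambda_i a_i = (0, 0)
  -> stationarity OK
Primal feasibility (all g_i <= 0): OK
Dual feasibility (all lambda_i >= 0): OK
Complementary slackness (lambda_i * g_i(x) = 0 for all i): OK

Verdict: yes, KKT holds.

yes


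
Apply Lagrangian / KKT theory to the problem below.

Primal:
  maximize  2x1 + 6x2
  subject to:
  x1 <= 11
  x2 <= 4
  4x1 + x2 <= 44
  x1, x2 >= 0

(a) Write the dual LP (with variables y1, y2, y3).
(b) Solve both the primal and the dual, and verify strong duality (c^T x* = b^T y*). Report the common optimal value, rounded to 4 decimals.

The standard primal-dual pair for 'max c^T x s.t. A x <= b, x >= 0' is:
  Dual:  min b^T y  s.t.  A^T y >= c,  y >= 0.

So the dual LP is:
  minimize  11y1 + 4y2 + 44y3
  subject to:
    y1 + 4y3 >= 2
    y2 + y3 >= 6
    y1, y2, y3 >= 0

Solving the primal: x* = (10, 4).
  primal value c^T x* = 44.
Solving the dual: y* = (0, 5.5, 0.5).
  dual value b^T y* = 44.
Strong duality: c^T x* = b^T y*. Confirmed.

44


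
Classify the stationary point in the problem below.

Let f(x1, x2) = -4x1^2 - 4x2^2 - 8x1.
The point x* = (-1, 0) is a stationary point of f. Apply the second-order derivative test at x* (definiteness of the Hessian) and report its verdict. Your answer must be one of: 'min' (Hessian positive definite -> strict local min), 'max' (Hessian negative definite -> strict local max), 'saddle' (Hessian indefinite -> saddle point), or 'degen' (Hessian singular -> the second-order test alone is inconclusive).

Compute the Hessian H = grad^2 f:
  H = [[-8, 0], [0, -8]]
Verify stationarity: grad f(x*) = H x* + g = (0, 0).
Eigenvalues of H: -8, -8.
Both eigenvalues < 0, so H is negative definite -> x* is a strict local max.

max


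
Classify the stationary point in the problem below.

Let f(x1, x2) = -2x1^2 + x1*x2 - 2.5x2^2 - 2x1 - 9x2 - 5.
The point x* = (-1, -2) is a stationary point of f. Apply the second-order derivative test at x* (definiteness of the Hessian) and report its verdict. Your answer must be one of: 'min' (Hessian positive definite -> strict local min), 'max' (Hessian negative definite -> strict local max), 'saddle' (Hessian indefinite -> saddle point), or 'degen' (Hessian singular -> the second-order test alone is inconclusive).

Compute the Hessian H = grad^2 f:
  H = [[-4, 1], [1, -5]]
Verify stationarity: grad f(x*) = H x* + g = (0, 0).
Eigenvalues of H: -5.618, -3.382.
Both eigenvalues < 0, so H is negative definite -> x* is a strict local max.

max


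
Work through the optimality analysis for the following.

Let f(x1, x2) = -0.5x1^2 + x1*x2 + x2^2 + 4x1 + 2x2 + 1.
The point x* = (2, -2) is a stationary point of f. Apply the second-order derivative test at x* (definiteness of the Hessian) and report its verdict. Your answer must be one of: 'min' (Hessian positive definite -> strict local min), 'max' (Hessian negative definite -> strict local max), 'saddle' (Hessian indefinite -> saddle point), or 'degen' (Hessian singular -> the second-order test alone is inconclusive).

Compute the Hessian H = grad^2 f:
  H = [[-1, 1], [1, 2]]
Verify stationarity: grad f(x*) = H x* + g = (0, 0).
Eigenvalues of H: -1.3028, 2.3028.
Eigenvalues have mixed signs, so H is indefinite -> x* is a saddle point.

saddle


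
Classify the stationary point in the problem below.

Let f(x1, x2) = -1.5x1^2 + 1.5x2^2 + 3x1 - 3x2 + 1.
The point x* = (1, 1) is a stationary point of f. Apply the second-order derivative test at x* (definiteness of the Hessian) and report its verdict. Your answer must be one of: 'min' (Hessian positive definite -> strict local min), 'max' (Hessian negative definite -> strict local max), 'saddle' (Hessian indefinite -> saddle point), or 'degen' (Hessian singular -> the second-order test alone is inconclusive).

Compute the Hessian H = grad^2 f:
  H = [[-3, 0], [0, 3]]
Verify stationarity: grad f(x*) = H x* + g = (0, 0).
Eigenvalues of H: -3, 3.
Eigenvalues have mixed signs, so H is indefinite -> x* is a saddle point.

saddle


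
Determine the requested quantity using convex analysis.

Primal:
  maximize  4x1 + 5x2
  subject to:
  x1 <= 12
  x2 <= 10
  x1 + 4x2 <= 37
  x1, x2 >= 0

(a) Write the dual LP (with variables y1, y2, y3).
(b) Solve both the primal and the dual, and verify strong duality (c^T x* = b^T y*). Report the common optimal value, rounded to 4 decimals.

The standard primal-dual pair for 'max c^T x s.t. A x <= b, x >= 0' is:
  Dual:  min b^T y  s.t.  A^T y >= c,  y >= 0.

So the dual LP is:
  minimize  12y1 + 10y2 + 37y3
  subject to:
    y1 + y3 >= 4
    y2 + 4y3 >= 5
    y1, y2, y3 >= 0

Solving the primal: x* = (12, 6.25).
  primal value c^T x* = 79.25.
Solving the dual: y* = (2.75, 0, 1.25).
  dual value b^T y* = 79.25.
Strong duality: c^T x* = b^T y*. Confirmed.

79.25


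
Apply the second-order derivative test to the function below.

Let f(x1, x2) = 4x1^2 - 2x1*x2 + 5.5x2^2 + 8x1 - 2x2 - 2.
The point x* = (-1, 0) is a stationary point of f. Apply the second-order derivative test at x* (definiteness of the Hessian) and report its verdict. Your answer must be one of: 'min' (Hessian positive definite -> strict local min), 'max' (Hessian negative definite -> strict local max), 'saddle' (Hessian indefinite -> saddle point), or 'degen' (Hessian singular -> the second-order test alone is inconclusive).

Compute the Hessian H = grad^2 f:
  H = [[8, -2], [-2, 11]]
Verify stationarity: grad f(x*) = H x* + g = (0, 0).
Eigenvalues of H: 7, 12.
Both eigenvalues > 0, so H is positive definite -> x* is a strict local min.

min


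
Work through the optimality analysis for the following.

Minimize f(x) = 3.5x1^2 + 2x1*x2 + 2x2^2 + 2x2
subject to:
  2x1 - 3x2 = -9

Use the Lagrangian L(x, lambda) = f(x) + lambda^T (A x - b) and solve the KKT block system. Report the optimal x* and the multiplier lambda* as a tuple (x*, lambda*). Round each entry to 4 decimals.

Form the Lagrangian:
  L(x, lambda) = (1/2) x^T Q x + c^T x + lambda^T (A x - b)
Stationarity (grad_x L = 0): Q x + c + A^T lambda = 0.
Primal feasibility: A x = b.

This gives the KKT block system:
  [ Q   A^T ] [ x     ]   [-c ]
  [ A    0  ] [ lambda ] = [ b ]

Solving the linear system:
  x*      = (-1.3398, 2.1068)
  lambda* = (2.5825)
  f(x*)   = 13.7282

x* = (-1.3398, 2.1068), lambda* = (2.5825)


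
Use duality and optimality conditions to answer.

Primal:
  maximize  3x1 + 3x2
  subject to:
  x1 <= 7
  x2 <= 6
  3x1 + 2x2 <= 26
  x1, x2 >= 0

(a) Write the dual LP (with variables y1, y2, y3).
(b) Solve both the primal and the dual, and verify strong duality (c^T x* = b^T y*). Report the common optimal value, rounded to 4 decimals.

The standard primal-dual pair for 'max c^T x s.t. A x <= b, x >= 0' is:
  Dual:  min b^T y  s.t.  A^T y >= c,  y >= 0.

So the dual LP is:
  minimize  7y1 + 6y2 + 26y3
  subject to:
    y1 + 3y3 >= 3
    y2 + 2y3 >= 3
    y1, y2, y3 >= 0

Solving the primal: x* = (4.6667, 6).
  primal value c^T x* = 32.
Solving the dual: y* = (0, 1, 1).
  dual value b^T y* = 32.
Strong duality: c^T x* = b^T y*. Confirmed.

32


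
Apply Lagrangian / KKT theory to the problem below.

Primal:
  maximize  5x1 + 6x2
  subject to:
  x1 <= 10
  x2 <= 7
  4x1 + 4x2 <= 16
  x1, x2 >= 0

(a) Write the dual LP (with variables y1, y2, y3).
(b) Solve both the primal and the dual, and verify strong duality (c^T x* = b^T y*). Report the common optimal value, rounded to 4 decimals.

The standard primal-dual pair for 'max c^T x s.t. A x <= b, x >= 0' is:
  Dual:  min b^T y  s.t.  A^T y >= c,  y >= 0.

So the dual LP is:
  minimize  10y1 + 7y2 + 16y3
  subject to:
    y1 + 4y3 >= 5
    y2 + 4y3 >= 6
    y1, y2, y3 >= 0

Solving the primal: x* = (0, 4).
  primal value c^T x* = 24.
Solving the dual: y* = (0, 0, 1.5).
  dual value b^T y* = 24.
Strong duality: c^T x* = b^T y*. Confirmed.

24
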